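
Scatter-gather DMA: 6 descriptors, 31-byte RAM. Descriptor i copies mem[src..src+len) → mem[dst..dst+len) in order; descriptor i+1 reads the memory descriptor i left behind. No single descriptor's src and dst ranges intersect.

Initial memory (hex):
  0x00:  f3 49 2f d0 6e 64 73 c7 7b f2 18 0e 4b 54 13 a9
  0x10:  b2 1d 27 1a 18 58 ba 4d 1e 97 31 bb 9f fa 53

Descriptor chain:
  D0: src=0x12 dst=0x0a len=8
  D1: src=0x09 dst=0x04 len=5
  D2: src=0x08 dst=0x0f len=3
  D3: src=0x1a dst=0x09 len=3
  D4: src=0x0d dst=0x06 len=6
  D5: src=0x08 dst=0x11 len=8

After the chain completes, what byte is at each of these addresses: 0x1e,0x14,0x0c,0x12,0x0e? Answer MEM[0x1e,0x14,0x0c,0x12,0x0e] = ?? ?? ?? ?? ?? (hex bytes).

MEM[0x1e,0x14,0x0c,0x12,0x0e] = 53 27 18 f2 ba

[0] 0x12->0x0a len=8 : 27 1a 18 58 ba 4d 1e 97
[1] 0x09->0x04 len=5 : f2 27 1a 18 58
[2] 0x08->0x0f len=3 : 58 f2 27
[3] 0x1a->0x09 len=3 : 31 bb 9f
[4] 0x0d->0x06 len=6 : 58 ba 58 f2 27 27
[5] 0x08->0x11 len=8 : 58 f2 27 27 18 58 ba 58
query mem[0x1e]=0x53, mem[0x14]=0x27, mem[0x0c]=0x18, mem[0x12]=0xf2, mem[0x0e]=0xba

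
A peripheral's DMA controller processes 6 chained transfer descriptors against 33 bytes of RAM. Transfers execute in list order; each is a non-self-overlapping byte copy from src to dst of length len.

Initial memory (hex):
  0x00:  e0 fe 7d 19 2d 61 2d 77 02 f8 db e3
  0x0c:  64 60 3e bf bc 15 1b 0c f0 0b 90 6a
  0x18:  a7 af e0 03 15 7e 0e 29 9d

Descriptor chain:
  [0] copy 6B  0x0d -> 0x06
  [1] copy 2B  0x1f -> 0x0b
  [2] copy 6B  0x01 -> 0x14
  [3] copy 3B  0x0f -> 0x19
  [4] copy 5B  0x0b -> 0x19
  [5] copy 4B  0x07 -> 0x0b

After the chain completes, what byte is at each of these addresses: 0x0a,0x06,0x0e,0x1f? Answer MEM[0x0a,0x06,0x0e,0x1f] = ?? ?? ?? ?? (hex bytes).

D0: mem[0x06..0x0b] <- [60 3e bf bc 15 1b]
D1: mem[0x0b..0x0c] <- [29 9d]
D2: mem[0x14..0x19] <- [fe 7d 19 2d 61 60]
D3: mem[0x19..0x1b] <- [bf bc 15]
D4: mem[0x19..0x1d] <- [29 9d 60 3e bf]
D5: mem[0x0b..0x0e] <- [3e bf bc 15]
query mem[0x0a]=0x15, mem[0x06]=0x60, mem[0x0e]=0x15, mem[0x1f]=0x29

MEM[0x0a,0x06,0x0e,0x1f] = 15 60 15 29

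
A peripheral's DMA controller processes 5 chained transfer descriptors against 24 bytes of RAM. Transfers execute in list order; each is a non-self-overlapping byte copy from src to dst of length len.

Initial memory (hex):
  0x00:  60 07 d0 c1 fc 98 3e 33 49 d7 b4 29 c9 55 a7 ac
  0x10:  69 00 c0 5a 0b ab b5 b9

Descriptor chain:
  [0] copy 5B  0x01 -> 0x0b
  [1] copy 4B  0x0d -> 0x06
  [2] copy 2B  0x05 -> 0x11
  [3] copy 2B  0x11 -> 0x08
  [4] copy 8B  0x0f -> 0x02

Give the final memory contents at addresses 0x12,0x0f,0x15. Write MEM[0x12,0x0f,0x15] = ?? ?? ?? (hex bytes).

MEM[0x12,0x0f,0x15] = c1 98 ab

D0: mem[0x0b..0x0f] <- [07 d0 c1 fc 98]
D1: mem[0x06..0x09] <- [c1 fc 98 69]
D2: mem[0x11..0x12] <- [98 c1]
D3: mem[0x08..0x09] <- [98 c1]
D4: mem[0x02..0x09] <- [98 69 98 c1 5a 0b ab b5]
query mem[0x12]=0xc1, mem[0x0f]=0x98, mem[0x15]=0xab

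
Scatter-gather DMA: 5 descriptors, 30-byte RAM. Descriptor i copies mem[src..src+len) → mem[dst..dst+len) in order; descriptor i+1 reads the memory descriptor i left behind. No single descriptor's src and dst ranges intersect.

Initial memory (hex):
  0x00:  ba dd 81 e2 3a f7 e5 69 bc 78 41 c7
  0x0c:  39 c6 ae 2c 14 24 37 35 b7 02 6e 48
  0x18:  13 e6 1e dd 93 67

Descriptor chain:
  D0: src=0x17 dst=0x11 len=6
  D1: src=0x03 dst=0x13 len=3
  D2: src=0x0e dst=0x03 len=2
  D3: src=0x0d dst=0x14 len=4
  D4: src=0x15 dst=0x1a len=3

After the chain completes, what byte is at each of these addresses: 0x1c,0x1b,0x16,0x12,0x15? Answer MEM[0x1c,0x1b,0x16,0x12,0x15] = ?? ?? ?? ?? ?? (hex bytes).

  after D0: wrote 6B at 0x11 = 4813e61edd93
  after D1: wrote 3B at 0x13 = e23af7
  after D2: wrote 2B at 0x03 = ae2c
  after D3: wrote 4B at 0x14 = c6ae2c14
  after D4: wrote 3B at 0x1a = ae2c14
query mem[0x1c]=0x14, mem[0x1b]=0x2c, mem[0x16]=0x2c, mem[0x12]=0x13, mem[0x15]=0xae

MEM[0x1c,0x1b,0x16,0x12,0x15] = 14 2c 2c 13 ae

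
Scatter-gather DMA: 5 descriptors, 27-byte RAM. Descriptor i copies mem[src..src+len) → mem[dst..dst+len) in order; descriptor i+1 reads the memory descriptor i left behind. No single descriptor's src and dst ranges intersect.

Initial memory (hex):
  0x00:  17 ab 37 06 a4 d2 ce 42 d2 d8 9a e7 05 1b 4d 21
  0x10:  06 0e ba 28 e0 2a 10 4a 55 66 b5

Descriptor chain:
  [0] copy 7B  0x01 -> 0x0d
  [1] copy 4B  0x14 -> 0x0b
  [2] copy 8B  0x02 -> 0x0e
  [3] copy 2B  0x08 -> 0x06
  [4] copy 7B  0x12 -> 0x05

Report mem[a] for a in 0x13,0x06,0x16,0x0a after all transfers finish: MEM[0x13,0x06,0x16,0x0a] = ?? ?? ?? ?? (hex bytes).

MEM[0x13,0x06,0x16,0x0a] = 42 42 10 4a

D0: mem[0x0d..0x13] <- [ab 37 06 a4 d2 ce 42]
D1: mem[0x0b..0x0e] <- [e0 2a 10 4a]
D2: mem[0x0e..0x15] <- [37 06 a4 d2 ce 42 d2 d8]
D3: mem[0x06..0x07] <- [d2 d8]
D4: mem[0x05..0x0b] <- [ce 42 d2 d8 10 4a 55]
query mem[0x13]=0x42, mem[0x06]=0x42, mem[0x16]=0x10, mem[0x0a]=0x4a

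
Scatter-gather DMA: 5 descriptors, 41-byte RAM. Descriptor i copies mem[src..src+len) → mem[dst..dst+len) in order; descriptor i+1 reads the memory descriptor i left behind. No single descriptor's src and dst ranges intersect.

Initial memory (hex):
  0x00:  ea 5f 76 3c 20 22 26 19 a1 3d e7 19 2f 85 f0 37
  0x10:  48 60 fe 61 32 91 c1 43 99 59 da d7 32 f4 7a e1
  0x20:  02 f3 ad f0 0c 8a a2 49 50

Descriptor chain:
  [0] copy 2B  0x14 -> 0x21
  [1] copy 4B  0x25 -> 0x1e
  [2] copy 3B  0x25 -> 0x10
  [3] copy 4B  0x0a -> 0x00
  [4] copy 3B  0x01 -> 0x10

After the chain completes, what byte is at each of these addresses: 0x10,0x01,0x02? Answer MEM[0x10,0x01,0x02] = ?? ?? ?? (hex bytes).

MEM[0x10,0x01,0x02] = 19 19 2f

D0: mem[0x21..0x22] <- [32 91]
D1: mem[0x1e..0x21] <- [8a a2 49 50]
D2: mem[0x10..0x12] <- [8a a2 49]
D3: mem[0x00..0x03] <- [e7 19 2f 85]
D4: mem[0x10..0x12] <- [19 2f 85]
query mem[0x10]=0x19, mem[0x01]=0x19, mem[0x02]=0x2f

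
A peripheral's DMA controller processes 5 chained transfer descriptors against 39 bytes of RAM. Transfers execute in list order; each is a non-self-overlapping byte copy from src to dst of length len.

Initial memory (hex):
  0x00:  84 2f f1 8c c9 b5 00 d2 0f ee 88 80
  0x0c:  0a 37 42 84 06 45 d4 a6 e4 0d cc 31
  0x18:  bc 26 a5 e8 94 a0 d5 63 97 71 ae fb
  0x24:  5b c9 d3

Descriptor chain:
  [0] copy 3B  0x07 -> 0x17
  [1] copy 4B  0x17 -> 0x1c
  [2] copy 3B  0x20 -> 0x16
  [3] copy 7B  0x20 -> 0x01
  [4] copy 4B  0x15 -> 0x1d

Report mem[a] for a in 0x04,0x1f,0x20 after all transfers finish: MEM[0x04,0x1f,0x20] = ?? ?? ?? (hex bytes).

MEM[0x04,0x1f,0x20] = fb 71 ae

#0 dst[0x17+3] := {0xd2,0x0f,0xee}
#1 dst[0x1c+4] := {0xd2,0x0f,0xee,0xa5}
#2 dst[0x16+3] := {0x97,0x71,0xae}
#3 dst[0x01+7] := {0x97,0x71,0xae,0xfb,0x5b,0xc9,0xd3}
#4 dst[0x1d+4] := {0x0d,0x97,0x71,0xae}
query mem[0x04]=0xfb, mem[0x1f]=0x71, mem[0x20]=0xae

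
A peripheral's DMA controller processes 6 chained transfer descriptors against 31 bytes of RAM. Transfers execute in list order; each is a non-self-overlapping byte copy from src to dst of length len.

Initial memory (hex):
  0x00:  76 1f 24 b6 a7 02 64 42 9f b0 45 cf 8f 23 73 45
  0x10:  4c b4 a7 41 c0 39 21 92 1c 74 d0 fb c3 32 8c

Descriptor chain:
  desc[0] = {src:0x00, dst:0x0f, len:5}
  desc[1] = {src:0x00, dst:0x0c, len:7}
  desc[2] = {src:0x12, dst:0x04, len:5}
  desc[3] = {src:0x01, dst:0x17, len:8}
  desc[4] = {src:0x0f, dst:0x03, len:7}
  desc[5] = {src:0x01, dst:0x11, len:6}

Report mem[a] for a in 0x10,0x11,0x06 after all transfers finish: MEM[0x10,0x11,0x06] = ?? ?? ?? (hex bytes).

MEM[0x10,0x11,0x06] = a7 1f 64

#0 dst[0x0f+5] := {0x76,0x1f,0x24,0xb6,0xa7}
#1 dst[0x0c+7] := {0x76,0x1f,0x24,0xb6,0xa7,0x02,0x64}
#2 dst[0x04+5] := {0x64,0xa7,0xc0,0x39,0x21}
#3 dst[0x17+8] := {0x1f,0x24,0xb6,0x64,0xa7,0xc0,0x39,0x21}
#4 dst[0x03+7] := {0xb6,0xa7,0x02,0x64,0xa7,0xc0,0x39}
#5 dst[0x11+6] := {0x1f,0x24,0xb6,0xa7,0x02,0x64}
query mem[0x10]=0xa7, mem[0x11]=0x1f, mem[0x06]=0x64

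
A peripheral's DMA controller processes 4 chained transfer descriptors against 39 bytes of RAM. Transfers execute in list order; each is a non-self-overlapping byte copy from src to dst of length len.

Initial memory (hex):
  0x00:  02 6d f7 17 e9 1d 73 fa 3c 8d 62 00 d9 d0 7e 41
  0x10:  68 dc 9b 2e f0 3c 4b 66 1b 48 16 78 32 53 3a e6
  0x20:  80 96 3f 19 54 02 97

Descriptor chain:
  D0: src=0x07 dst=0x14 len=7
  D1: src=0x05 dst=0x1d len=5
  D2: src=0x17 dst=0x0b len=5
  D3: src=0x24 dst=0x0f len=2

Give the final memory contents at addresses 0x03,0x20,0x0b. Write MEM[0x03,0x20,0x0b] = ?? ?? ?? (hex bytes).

#0 dst[0x14+7] := {0xfa,0x3c,0x8d,0x62,0x00,0xd9,0xd0}
#1 dst[0x1d+5] := {0x1d,0x73,0xfa,0x3c,0x8d}
#2 dst[0x0b+5] := {0x62,0x00,0xd9,0xd0,0x78}
#3 dst[0x0f+2] := {0x54,0x02}
query mem[0x03]=0x17, mem[0x20]=0x3c, mem[0x0b]=0x62

MEM[0x03,0x20,0x0b] = 17 3c 62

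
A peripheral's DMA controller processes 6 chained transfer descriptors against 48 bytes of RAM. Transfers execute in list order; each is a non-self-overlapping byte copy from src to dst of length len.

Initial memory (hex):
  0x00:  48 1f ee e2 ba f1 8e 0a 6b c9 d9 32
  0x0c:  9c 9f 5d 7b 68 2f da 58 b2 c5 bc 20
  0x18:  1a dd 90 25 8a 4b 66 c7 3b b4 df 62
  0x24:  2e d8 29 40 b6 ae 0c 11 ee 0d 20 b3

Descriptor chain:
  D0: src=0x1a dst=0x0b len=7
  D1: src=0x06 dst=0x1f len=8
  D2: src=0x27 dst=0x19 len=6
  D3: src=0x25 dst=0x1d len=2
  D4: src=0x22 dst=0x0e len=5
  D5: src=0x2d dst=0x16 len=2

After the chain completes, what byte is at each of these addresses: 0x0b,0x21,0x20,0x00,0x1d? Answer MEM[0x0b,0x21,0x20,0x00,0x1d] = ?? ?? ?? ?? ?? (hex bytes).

  after D0: wrote 7B at 0x0b = 90258a4b66c73b
  after D1: wrote 8B at 0x1f = 8e0a6bc9d990258a
  after D2: wrote 6B at 0x19 = 40b6ae0c11ee
  after D3: wrote 2B at 0x1d = 258a
  after D4: wrote 5B at 0x0e = c9d990258a
  after D5: wrote 2B at 0x16 = 0d20
query mem[0x0b]=0x90, mem[0x21]=0x6b, mem[0x20]=0x0a, mem[0x00]=0x48, mem[0x1d]=0x25

MEM[0x0b,0x21,0x20,0x00,0x1d] = 90 6b 0a 48 25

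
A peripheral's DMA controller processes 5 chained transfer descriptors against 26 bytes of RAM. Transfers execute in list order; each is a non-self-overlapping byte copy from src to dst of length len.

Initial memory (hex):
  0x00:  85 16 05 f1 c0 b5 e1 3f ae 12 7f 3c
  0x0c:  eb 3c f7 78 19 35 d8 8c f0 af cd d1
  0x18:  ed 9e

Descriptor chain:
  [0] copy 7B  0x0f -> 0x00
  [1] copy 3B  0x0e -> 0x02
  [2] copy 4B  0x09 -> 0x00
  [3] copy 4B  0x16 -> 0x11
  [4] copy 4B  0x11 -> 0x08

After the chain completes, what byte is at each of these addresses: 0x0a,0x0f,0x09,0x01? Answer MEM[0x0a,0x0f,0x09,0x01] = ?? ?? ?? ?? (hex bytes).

D0: mem[0x00..0x06] <- [78 19 35 d8 8c f0 af]
D1: mem[0x02..0x04] <- [f7 78 19]
D2: mem[0x00..0x03] <- [12 7f 3c eb]
D3: mem[0x11..0x14] <- [cd d1 ed 9e]
D4: mem[0x08..0x0b] <- [cd d1 ed 9e]
query mem[0x0a]=0xed, mem[0x0f]=0x78, mem[0x09]=0xd1, mem[0x01]=0x7f

MEM[0x0a,0x0f,0x09,0x01] = ed 78 d1 7f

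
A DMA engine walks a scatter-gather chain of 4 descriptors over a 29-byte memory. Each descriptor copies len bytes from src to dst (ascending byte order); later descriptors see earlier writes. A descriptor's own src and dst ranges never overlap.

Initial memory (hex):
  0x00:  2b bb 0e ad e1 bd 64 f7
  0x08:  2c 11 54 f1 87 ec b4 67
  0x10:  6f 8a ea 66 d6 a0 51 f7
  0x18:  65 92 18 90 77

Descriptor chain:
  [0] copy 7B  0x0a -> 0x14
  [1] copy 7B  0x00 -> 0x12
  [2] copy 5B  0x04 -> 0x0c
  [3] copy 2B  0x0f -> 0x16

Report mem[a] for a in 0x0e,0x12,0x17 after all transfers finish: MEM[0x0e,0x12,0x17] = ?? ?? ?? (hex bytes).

MEM[0x0e,0x12,0x17] = 64 2b 2c

D0: mem[0x14..0x1a] <- [54 f1 87 ec b4 67 6f]
D1: mem[0x12..0x18] <- [2b bb 0e ad e1 bd 64]
D2: mem[0x0c..0x10] <- [e1 bd 64 f7 2c]
D3: mem[0x16..0x17] <- [f7 2c]
query mem[0x0e]=0x64, mem[0x12]=0x2b, mem[0x17]=0x2c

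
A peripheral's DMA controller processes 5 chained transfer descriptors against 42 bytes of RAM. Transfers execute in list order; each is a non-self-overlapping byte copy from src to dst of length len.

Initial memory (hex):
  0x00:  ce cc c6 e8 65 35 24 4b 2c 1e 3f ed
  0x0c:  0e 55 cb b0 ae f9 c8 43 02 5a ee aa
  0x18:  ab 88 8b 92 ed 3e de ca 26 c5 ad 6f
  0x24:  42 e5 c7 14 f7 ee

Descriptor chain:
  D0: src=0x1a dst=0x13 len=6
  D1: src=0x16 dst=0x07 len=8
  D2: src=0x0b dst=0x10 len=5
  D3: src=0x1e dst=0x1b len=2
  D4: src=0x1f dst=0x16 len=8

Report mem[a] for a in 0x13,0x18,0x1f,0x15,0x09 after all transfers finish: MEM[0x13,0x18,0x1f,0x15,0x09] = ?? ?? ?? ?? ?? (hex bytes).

D0: mem[0x13..0x18] <- [8b 92 ed 3e de ca]
D1: mem[0x07..0x0e] <- [3e de ca 88 8b 92 ed 3e]
D2: mem[0x10..0x14] <- [8b 92 ed 3e b0]
D3: mem[0x1b..0x1c] <- [de ca]
D4: mem[0x16..0x1d] <- [ca 26 c5 ad 6f 42 e5 c7]
query mem[0x13]=0x3e, mem[0x18]=0xc5, mem[0x1f]=0xca, mem[0x15]=0xed, mem[0x09]=0xca

MEM[0x13,0x18,0x1f,0x15,0x09] = 3e c5 ca ed ca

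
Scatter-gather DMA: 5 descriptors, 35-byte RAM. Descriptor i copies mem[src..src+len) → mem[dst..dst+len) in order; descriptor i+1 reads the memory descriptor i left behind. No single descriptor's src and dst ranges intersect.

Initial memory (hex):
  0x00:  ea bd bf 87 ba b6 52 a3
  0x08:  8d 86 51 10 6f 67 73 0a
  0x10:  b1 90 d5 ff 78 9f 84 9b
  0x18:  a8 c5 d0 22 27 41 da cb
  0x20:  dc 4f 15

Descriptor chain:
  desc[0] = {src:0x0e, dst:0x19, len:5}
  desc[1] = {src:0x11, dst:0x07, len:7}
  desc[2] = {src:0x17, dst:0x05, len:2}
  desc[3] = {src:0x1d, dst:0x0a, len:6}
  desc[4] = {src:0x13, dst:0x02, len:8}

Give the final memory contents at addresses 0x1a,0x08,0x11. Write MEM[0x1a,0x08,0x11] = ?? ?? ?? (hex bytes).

#0 dst[0x19+5] := {0x73,0x0a,0xb1,0x90,0xd5}
#1 dst[0x07+7] := {0x90,0xd5,0xff,0x78,0x9f,0x84,0x9b}
#2 dst[0x05+2] := {0x9b,0xa8}
#3 dst[0x0a+6] := {0xd5,0xda,0xcb,0xdc,0x4f,0x15}
#4 dst[0x02+8] := {0xff,0x78,0x9f,0x84,0x9b,0xa8,0x73,0x0a}
query mem[0x1a]=0x0a, mem[0x08]=0x73, mem[0x11]=0x90

MEM[0x1a,0x08,0x11] = 0a 73 90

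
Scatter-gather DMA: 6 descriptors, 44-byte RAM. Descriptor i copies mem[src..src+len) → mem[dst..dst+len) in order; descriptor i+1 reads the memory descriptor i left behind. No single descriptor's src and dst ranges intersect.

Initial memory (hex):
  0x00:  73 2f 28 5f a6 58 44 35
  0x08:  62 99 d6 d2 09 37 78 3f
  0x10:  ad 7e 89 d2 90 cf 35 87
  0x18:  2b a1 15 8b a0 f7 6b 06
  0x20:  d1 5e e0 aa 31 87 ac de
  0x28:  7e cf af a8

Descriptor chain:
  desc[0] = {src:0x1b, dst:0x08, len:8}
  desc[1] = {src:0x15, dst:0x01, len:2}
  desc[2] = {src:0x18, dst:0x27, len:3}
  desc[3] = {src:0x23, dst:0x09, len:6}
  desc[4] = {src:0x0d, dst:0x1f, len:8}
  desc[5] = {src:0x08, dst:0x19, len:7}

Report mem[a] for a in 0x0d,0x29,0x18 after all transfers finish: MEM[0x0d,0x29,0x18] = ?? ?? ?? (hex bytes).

[0] 0x1b->0x08 len=8 : 8b a0 f7 6b 06 d1 5e e0
[1] 0x15->0x01 len=2 : cf 35
[2] 0x18->0x27 len=3 : 2b a1 15
[3] 0x23->0x09 len=6 : aa 31 87 ac 2b a1
[4] 0x0d->0x1f len=8 : 2b a1 e0 ad 7e 89 d2 90
[5] 0x08->0x19 len=7 : 8b aa 31 87 ac 2b a1
query mem[0x0d]=0x2b, mem[0x29]=0x15, mem[0x18]=0x2b

MEM[0x0d,0x29,0x18] = 2b 15 2b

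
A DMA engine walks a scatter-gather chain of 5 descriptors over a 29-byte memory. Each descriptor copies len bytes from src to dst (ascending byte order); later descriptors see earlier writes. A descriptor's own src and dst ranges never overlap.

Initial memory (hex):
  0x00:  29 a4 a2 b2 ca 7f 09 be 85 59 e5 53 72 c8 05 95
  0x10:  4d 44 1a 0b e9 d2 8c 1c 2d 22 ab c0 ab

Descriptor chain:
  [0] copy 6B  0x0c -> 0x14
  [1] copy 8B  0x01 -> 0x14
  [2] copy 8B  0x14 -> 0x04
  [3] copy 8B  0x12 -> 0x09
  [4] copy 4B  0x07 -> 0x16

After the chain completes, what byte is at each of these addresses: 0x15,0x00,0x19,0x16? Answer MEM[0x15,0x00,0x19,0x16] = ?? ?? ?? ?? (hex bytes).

[0] 0x0c->0x14 len=6 : 72 c8 05 95 4d 44
[1] 0x01->0x14 len=8 : a4 a2 b2 ca 7f 09 be 85
[2] 0x14->0x04 len=8 : a4 a2 b2 ca 7f 09 be 85
[3] 0x12->0x09 len=8 : 1a 0b a4 a2 b2 ca 7f 09
[4] 0x07->0x16 len=4 : ca 7f 1a 0b
query mem[0x15]=0xa2, mem[0x00]=0x29, mem[0x19]=0x0b, mem[0x16]=0xca

MEM[0x15,0x00,0x19,0x16] = a2 29 0b ca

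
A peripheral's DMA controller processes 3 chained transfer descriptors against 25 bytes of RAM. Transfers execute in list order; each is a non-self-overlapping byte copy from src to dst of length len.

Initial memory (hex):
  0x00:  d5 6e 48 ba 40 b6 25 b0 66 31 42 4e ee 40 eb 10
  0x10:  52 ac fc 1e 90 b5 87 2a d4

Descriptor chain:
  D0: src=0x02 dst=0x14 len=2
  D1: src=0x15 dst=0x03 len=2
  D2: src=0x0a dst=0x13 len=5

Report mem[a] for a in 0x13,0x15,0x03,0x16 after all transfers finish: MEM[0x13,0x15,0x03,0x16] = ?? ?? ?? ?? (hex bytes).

MEM[0x13,0x15,0x03,0x16] = 42 ee ba 40

  after D0: wrote 2B at 0x14 = 48ba
  after D1: wrote 2B at 0x03 = ba87
  after D2: wrote 5B at 0x13 = 424eee40eb
query mem[0x13]=0x42, mem[0x15]=0xee, mem[0x03]=0xba, mem[0x16]=0x40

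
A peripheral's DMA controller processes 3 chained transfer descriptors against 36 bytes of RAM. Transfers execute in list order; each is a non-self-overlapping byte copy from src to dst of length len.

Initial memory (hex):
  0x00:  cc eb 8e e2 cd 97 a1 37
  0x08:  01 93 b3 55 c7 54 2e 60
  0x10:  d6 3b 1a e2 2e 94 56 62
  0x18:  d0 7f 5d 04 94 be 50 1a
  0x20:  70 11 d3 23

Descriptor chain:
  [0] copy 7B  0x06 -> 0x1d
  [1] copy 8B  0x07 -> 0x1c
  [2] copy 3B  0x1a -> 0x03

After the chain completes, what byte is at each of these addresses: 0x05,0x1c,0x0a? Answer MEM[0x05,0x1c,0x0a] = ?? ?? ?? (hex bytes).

[0] 0x06->0x1d len=7 : a1 37 01 93 b3 55 c7
[1] 0x07->0x1c len=8 : 37 01 93 b3 55 c7 54 2e
[2] 0x1a->0x03 len=3 : 5d 04 37
query mem[0x05]=0x37, mem[0x1c]=0x37, mem[0x0a]=0xb3

MEM[0x05,0x1c,0x0a] = 37 37 b3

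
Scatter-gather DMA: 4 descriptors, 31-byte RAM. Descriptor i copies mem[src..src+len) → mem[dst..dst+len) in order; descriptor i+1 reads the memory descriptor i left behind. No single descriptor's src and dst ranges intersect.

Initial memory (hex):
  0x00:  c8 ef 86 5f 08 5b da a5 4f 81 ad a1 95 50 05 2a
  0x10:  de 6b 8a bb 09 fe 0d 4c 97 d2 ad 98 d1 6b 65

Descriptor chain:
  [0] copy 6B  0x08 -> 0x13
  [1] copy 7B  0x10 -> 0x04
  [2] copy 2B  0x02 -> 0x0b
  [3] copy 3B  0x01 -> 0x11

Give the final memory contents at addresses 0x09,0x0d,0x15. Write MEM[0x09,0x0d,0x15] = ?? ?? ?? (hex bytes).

MEM[0x09,0x0d,0x15] = ad 50 ad

[0] 0x08->0x13 len=6 : 4f 81 ad a1 95 50
[1] 0x10->0x04 len=7 : de 6b 8a 4f 81 ad a1
[2] 0x02->0x0b len=2 : 86 5f
[3] 0x01->0x11 len=3 : ef 86 5f
query mem[0x09]=0xad, mem[0x0d]=0x50, mem[0x15]=0xad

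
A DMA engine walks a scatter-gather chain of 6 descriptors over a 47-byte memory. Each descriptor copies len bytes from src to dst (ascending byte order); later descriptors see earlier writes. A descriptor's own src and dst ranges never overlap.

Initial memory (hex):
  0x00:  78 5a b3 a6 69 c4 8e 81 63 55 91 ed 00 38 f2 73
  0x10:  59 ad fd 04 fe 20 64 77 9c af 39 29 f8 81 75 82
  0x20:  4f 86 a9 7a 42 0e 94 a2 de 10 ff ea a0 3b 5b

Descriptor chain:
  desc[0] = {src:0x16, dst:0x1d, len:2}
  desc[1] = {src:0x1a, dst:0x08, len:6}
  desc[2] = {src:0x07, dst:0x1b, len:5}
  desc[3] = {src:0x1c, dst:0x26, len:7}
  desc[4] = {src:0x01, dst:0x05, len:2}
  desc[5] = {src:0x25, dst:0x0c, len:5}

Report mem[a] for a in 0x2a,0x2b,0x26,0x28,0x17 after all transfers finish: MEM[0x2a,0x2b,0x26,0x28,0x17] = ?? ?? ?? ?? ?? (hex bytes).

MEM[0x2a,0x2b,0x26,0x28,0x17] = 4f 86 39 f8 77

#0 dst[0x1d+2] := {0x64,0x77}
#1 dst[0x08+6] := {0x39,0x29,0xf8,0x64,0x77,0x82}
#2 dst[0x1b+5] := {0x81,0x39,0x29,0xf8,0x64}
#3 dst[0x26+7] := {0x39,0x29,0xf8,0x64,0x4f,0x86,0xa9}
#4 dst[0x05+2] := {0x5a,0xb3}
#5 dst[0x0c+5] := {0x0e,0x39,0x29,0xf8,0x64}
query mem[0x2a]=0x4f, mem[0x2b]=0x86, mem[0x26]=0x39, mem[0x28]=0xf8, mem[0x17]=0x77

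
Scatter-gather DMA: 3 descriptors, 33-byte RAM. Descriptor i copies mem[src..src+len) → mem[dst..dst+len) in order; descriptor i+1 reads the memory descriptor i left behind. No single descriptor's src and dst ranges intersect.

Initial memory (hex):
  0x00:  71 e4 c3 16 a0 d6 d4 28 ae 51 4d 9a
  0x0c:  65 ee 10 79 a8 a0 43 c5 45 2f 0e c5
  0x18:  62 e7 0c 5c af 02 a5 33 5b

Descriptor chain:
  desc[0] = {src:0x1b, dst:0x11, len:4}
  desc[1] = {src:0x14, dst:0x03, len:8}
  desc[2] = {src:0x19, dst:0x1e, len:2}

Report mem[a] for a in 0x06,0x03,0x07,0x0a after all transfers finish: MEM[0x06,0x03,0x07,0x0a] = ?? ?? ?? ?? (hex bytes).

D0: mem[0x11..0x14] <- [5c af 02 a5]
D1: mem[0x03..0x0a] <- [a5 2f 0e c5 62 e7 0c 5c]
D2: mem[0x1e..0x1f] <- [e7 0c]
query mem[0x06]=0xc5, mem[0x03]=0xa5, mem[0x07]=0x62, mem[0x0a]=0x5c

MEM[0x06,0x03,0x07,0x0a] = c5 a5 62 5c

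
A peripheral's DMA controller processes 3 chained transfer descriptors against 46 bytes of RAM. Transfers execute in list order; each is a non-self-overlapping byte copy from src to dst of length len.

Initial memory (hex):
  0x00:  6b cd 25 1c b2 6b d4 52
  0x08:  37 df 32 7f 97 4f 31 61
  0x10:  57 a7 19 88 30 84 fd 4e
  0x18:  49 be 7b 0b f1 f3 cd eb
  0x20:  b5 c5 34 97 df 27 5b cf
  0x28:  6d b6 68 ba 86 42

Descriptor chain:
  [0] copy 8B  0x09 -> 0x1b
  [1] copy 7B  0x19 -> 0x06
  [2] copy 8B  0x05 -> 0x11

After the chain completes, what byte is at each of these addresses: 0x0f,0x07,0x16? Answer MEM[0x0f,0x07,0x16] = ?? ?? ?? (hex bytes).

  after D0: wrote 8B at 0x1b = df327f974f316157
  after D1: wrote 7B at 0x06 = be7bdf327f974f
  after D2: wrote 8B at 0x11 = 6bbe7bdf327f974f
query mem[0x0f]=0x61, mem[0x07]=0x7b, mem[0x16]=0x7f

MEM[0x0f,0x07,0x16] = 61 7b 7f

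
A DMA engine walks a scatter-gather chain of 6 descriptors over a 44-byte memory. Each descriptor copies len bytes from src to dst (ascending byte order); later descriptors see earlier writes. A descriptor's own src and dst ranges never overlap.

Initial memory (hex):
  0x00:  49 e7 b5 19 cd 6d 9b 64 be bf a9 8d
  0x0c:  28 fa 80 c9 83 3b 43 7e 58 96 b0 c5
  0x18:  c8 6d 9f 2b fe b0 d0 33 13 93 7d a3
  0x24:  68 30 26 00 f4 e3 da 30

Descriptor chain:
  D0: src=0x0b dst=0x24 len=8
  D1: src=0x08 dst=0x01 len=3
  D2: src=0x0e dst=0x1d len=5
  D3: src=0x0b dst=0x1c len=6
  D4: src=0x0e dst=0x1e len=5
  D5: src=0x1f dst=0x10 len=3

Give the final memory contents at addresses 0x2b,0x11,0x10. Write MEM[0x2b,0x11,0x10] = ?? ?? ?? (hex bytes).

MEM[0x2b,0x11,0x10] = 43 83 c9

D0: mem[0x24..0x2b] <- [8d 28 fa 80 c9 83 3b 43]
D1: mem[0x01..0x03] <- [be bf a9]
D2: mem[0x1d..0x21] <- [80 c9 83 3b 43]
D3: mem[0x1c..0x21] <- [8d 28 fa 80 c9 83]
D4: mem[0x1e..0x22] <- [80 c9 83 3b 43]
D5: mem[0x10..0x12] <- [c9 83 3b]
query mem[0x2b]=0x43, mem[0x11]=0x83, mem[0x10]=0xc9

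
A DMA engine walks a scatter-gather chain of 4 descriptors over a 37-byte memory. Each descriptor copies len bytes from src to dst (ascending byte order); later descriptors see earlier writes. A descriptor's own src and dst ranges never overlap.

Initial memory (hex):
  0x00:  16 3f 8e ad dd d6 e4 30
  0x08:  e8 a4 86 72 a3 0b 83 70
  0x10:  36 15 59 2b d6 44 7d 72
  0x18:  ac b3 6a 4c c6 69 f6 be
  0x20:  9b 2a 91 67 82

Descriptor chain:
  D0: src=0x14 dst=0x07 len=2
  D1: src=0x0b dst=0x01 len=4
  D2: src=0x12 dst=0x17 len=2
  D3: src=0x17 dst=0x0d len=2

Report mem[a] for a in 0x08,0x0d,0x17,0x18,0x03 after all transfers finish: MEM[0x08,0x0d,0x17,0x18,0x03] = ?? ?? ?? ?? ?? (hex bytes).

[0] 0x14->0x07 len=2 : d6 44
[1] 0x0b->0x01 len=4 : 72 a3 0b 83
[2] 0x12->0x17 len=2 : 59 2b
[3] 0x17->0x0d len=2 : 59 2b
query mem[0x08]=0x44, mem[0x0d]=0x59, mem[0x17]=0x59, mem[0x18]=0x2b, mem[0x03]=0x0b

MEM[0x08,0x0d,0x17,0x18,0x03] = 44 59 59 2b 0b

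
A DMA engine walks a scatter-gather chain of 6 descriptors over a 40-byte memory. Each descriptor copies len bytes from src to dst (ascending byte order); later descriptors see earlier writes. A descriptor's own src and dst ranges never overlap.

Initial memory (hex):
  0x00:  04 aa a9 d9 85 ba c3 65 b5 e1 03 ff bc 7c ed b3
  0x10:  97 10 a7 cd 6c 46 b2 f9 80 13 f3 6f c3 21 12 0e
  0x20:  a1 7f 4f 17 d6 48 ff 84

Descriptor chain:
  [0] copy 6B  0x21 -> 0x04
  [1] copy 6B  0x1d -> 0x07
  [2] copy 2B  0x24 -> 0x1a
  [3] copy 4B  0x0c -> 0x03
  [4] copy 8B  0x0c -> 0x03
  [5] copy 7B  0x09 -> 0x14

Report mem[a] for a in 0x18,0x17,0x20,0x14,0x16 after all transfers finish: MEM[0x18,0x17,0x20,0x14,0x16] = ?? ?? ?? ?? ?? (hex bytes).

MEM[0x18,0x17,0x20,0x14,0x16] = 7c 4f a1 a7 7f

[0] 0x21->0x04 len=6 : 7f 4f 17 d6 48 ff
[1] 0x1d->0x07 len=6 : 21 12 0e a1 7f 4f
[2] 0x24->0x1a len=2 : d6 48
[3] 0x0c->0x03 len=4 : 4f 7c ed b3
[4] 0x0c->0x03 len=8 : 4f 7c ed b3 97 10 a7 cd
[5] 0x09->0x14 len=7 : a7 cd 7f 4f 7c ed b3
query mem[0x18]=0x7c, mem[0x17]=0x4f, mem[0x20]=0xa1, mem[0x14]=0xa7, mem[0x16]=0x7f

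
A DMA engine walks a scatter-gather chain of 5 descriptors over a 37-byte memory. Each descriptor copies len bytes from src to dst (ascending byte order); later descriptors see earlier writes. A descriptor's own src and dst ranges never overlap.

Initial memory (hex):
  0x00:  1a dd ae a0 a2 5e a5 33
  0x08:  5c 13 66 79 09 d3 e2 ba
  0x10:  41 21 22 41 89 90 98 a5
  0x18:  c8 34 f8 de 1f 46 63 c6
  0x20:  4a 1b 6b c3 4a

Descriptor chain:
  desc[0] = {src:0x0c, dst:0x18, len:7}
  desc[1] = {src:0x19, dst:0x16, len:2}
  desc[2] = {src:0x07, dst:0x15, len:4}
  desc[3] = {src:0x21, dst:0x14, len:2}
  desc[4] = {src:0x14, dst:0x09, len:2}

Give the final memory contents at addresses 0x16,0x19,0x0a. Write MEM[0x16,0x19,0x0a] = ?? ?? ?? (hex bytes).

D0: mem[0x18..0x1e] <- [09 d3 e2 ba 41 21 22]
D1: mem[0x16..0x17] <- [d3 e2]
D2: mem[0x15..0x18] <- [33 5c 13 66]
D3: mem[0x14..0x15] <- [1b 6b]
D4: mem[0x09..0x0a] <- [1b 6b]
query mem[0x16]=0x5c, mem[0x19]=0xd3, mem[0x0a]=0x6b

MEM[0x16,0x19,0x0a] = 5c d3 6b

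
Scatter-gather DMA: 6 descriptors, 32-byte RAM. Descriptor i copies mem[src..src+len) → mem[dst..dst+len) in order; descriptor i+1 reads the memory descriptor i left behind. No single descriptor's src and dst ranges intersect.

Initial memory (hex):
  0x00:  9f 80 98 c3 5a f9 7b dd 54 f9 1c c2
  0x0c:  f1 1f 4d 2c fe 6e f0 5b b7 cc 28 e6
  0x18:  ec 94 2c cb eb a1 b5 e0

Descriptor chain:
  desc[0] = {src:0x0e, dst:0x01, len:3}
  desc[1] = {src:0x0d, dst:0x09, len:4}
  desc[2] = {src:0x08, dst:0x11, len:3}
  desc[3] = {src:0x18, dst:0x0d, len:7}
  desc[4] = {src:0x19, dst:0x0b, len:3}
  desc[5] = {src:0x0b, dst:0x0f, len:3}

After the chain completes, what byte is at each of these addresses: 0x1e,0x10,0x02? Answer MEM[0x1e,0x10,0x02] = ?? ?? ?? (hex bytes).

D0: mem[0x01..0x03] <- [4d 2c fe]
D1: mem[0x09..0x0c] <- [1f 4d 2c fe]
D2: mem[0x11..0x13] <- [54 1f 4d]
D3: mem[0x0d..0x13] <- [ec 94 2c cb eb a1 b5]
D4: mem[0x0b..0x0d] <- [94 2c cb]
D5: mem[0x0f..0x11] <- [94 2c cb]
query mem[0x1e]=0xb5, mem[0x10]=0x2c, mem[0x02]=0x2c

MEM[0x1e,0x10,0x02] = b5 2c 2c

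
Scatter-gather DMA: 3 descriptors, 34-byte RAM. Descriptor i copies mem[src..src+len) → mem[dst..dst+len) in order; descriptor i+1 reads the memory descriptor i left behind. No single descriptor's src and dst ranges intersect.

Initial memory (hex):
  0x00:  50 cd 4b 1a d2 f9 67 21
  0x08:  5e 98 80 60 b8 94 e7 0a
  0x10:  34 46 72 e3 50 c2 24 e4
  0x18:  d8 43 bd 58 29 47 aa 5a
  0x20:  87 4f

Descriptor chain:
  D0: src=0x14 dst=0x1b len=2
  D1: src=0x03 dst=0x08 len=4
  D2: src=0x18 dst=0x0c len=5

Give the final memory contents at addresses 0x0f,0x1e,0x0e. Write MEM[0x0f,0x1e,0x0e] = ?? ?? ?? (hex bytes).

MEM[0x0f,0x1e,0x0e] = 50 aa bd

  after D0: wrote 2B at 0x1b = 50c2
  after D1: wrote 4B at 0x08 = 1ad2f967
  after D2: wrote 5B at 0x0c = d843bd50c2
query mem[0x0f]=0x50, mem[0x1e]=0xaa, mem[0x0e]=0xbd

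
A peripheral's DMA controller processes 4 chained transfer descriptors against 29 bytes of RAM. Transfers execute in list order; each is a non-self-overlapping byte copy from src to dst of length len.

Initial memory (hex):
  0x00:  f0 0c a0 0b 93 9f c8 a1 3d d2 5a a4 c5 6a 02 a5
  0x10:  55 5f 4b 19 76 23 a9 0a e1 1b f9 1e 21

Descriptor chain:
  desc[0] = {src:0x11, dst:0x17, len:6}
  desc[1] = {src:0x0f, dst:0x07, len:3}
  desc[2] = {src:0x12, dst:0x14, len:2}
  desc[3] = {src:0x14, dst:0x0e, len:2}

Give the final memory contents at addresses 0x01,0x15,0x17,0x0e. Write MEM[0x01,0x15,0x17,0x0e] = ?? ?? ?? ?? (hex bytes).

MEM[0x01,0x15,0x17,0x0e] = 0c 19 5f 4b

#0 dst[0x17+6] := {0x5f,0x4b,0x19,0x76,0x23,0xa9}
#1 dst[0x07+3] := {0xa5,0x55,0x5f}
#2 dst[0x14+2] := {0x4b,0x19}
#3 dst[0x0e+2] := {0x4b,0x19}
query mem[0x01]=0x0c, mem[0x15]=0x19, mem[0x17]=0x5f, mem[0x0e]=0x4b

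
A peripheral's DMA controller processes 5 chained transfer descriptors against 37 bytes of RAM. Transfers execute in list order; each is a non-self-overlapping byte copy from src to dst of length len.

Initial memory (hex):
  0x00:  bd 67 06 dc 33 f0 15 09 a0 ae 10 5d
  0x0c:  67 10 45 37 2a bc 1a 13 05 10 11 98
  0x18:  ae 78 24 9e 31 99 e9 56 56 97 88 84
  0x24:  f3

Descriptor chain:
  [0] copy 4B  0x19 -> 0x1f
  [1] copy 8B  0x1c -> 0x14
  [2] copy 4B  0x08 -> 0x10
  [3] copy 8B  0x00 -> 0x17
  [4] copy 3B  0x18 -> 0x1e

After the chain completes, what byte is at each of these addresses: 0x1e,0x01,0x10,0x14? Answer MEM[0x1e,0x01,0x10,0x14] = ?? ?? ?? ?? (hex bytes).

D0: mem[0x1f..0x22] <- [78 24 9e 31]
D1: mem[0x14..0x1b] <- [31 99 e9 78 24 9e 31 84]
D2: mem[0x10..0x13] <- [a0 ae 10 5d]
D3: mem[0x17..0x1e] <- [bd 67 06 dc 33 f0 15 09]
D4: mem[0x1e..0x20] <- [67 06 dc]
query mem[0x1e]=0x67, mem[0x01]=0x67, mem[0x10]=0xa0, mem[0x14]=0x31

MEM[0x1e,0x01,0x10,0x14] = 67 67 a0 31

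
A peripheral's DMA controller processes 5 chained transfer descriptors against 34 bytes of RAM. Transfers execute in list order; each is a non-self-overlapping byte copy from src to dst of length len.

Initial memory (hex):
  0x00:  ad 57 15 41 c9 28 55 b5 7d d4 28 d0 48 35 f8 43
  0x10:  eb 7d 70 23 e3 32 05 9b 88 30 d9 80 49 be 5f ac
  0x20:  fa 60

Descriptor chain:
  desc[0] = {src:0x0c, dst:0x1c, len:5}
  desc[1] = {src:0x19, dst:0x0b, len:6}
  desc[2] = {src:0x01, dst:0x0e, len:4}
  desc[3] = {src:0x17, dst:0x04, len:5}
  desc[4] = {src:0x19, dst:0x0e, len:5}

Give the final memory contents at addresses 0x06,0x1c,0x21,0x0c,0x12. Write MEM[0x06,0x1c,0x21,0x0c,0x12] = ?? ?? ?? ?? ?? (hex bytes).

MEM[0x06,0x1c,0x21,0x0c,0x12] = 30 48 60 d9 35

[0] 0x0c->0x1c len=5 : 48 35 f8 43 eb
[1] 0x19->0x0b len=6 : 30 d9 80 48 35 f8
[2] 0x01->0x0e len=4 : 57 15 41 c9
[3] 0x17->0x04 len=5 : 9b 88 30 d9 80
[4] 0x19->0x0e len=5 : 30 d9 80 48 35
query mem[0x06]=0x30, mem[0x1c]=0x48, mem[0x21]=0x60, mem[0x0c]=0xd9, mem[0x12]=0x35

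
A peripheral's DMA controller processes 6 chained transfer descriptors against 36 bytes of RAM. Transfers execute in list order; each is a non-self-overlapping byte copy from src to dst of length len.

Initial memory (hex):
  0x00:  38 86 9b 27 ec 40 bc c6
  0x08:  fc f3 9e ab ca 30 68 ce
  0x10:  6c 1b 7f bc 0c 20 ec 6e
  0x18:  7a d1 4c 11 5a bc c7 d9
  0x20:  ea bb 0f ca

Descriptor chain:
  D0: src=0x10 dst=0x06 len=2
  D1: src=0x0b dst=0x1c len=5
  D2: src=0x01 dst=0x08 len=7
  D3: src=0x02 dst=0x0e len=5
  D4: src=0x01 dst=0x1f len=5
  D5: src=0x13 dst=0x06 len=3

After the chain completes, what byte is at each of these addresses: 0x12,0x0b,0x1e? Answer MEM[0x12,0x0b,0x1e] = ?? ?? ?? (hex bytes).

MEM[0x12,0x0b,0x1e] = 6c ec 30

D0: mem[0x06..0x07] <- [6c 1b]
D1: mem[0x1c..0x20] <- [ab ca 30 68 ce]
D2: mem[0x08..0x0e] <- [86 9b 27 ec 40 6c 1b]
D3: mem[0x0e..0x12] <- [9b 27 ec 40 6c]
D4: mem[0x1f..0x23] <- [86 9b 27 ec 40]
D5: mem[0x06..0x08] <- [bc 0c 20]
query mem[0x12]=0x6c, mem[0x0b]=0xec, mem[0x1e]=0x30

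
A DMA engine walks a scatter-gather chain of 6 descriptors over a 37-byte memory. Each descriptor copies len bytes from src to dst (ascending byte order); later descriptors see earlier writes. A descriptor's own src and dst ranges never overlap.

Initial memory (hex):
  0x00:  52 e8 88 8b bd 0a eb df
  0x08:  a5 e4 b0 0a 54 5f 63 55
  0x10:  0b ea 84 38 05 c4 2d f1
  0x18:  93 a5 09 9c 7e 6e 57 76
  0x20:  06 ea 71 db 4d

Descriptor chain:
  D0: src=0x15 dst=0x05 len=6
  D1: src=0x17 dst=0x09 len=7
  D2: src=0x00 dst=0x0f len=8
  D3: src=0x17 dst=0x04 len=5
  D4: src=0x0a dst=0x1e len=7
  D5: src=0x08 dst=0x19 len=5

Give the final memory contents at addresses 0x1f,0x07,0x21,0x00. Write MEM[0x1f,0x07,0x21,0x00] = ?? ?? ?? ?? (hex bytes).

[0] 0x15->0x05 len=6 : c4 2d f1 93 a5 09
[1] 0x17->0x09 len=7 : f1 93 a5 09 9c 7e 6e
[2] 0x00->0x0f len=8 : 52 e8 88 8b bd c4 2d f1
[3] 0x17->0x04 len=5 : f1 93 a5 09 9c
[4] 0x0a->0x1e len=7 : 93 a5 09 9c 7e 52 e8
[5] 0x08->0x19 len=5 : 9c f1 93 a5 09
query mem[0x1f]=0xa5, mem[0x07]=0x09, mem[0x21]=0x9c, mem[0x00]=0x52

MEM[0x1f,0x07,0x21,0x00] = a5 09 9c 52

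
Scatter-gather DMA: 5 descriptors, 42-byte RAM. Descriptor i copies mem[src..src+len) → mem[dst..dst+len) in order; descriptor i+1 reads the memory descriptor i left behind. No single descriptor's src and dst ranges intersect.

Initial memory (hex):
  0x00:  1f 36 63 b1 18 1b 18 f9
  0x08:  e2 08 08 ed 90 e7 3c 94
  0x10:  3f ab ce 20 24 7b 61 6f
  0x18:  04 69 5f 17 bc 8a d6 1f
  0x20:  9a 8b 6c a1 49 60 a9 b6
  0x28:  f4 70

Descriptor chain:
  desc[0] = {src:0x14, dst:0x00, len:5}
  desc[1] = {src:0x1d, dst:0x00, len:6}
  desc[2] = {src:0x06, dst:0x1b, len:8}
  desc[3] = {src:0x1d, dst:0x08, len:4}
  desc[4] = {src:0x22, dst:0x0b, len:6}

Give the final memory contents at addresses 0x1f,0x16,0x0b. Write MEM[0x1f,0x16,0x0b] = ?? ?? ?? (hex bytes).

MEM[0x1f,0x16,0x0b] = 08 61 e7

#0 dst[0x00+5] := {0x24,0x7b,0x61,0x6f,0x04}
#1 dst[0x00+6] := {0x8a,0xd6,0x1f,0x9a,0x8b,0x6c}
#2 dst[0x1b+8] := {0x18,0xf9,0xe2,0x08,0x08,0xed,0x90,0xe7}
#3 dst[0x08+4] := {0xe2,0x08,0x08,0xed}
#4 dst[0x0b+6] := {0xe7,0xa1,0x49,0x60,0xa9,0xb6}
query mem[0x1f]=0x08, mem[0x16]=0x61, mem[0x0b]=0xe7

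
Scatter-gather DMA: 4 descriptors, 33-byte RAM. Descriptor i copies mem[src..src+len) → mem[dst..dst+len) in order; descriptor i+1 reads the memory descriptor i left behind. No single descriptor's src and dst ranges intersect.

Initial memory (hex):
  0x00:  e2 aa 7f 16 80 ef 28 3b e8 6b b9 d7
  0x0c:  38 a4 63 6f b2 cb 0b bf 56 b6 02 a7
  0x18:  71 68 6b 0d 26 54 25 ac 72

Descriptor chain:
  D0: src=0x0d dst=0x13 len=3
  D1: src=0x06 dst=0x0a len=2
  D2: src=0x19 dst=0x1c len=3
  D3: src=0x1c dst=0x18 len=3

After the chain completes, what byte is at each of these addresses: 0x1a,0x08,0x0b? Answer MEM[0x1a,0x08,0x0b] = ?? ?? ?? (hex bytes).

D0: mem[0x13..0x15] <- [a4 63 6f]
D1: mem[0x0a..0x0b] <- [28 3b]
D2: mem[0x1c..0x1e] <- [68 6b 0d]
D3: mem[0x18..0x1a] <- [68 6b 0d]
query mem[0x1a]=0x0d, mem[0x08]=0xe8, mem[0x0b]=0x3b

MEM[0x1a,0x08,0x0b] = 0d e8 3b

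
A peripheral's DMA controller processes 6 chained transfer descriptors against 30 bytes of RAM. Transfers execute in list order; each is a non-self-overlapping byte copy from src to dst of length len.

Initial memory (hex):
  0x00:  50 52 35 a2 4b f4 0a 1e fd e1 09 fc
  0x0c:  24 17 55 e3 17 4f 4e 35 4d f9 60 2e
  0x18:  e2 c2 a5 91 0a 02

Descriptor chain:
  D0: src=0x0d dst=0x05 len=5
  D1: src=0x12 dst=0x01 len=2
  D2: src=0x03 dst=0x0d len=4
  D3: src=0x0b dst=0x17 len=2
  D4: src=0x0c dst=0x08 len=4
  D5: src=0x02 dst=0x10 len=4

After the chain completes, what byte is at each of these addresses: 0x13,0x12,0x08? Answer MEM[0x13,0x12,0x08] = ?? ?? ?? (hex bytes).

  after D0: wrote 5B at 0x05 = 1755e3174f
  after D1: wrote 2B at 0x01 = 4e35
  after D2: wrote 4B at 0x0d = a24b1755
  after D3: wrote 2B at 0x17 = fc24
  after D4: wrote 4B at 0x08 = 24a24b17
  after D5: wrote 4B at 0x10 = 35a24b17
query mem[0x13]=0x17, mem[0x12]=0x4b, mem[0x08]=0x24

MEM[0x13,0x12,0x08] = 17 4b 24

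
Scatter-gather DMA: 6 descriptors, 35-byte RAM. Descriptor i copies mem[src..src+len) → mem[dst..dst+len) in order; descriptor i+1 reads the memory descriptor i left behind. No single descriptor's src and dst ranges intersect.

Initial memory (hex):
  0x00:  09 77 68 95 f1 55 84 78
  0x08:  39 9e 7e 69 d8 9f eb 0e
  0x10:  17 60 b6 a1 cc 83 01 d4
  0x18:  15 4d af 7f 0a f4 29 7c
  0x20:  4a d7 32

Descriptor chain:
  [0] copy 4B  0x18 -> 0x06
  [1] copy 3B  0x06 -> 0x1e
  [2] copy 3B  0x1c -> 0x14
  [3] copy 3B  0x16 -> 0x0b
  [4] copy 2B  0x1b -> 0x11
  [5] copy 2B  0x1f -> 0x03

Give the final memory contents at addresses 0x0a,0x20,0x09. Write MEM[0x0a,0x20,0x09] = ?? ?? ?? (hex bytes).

#0 dst[0x06+4] := {0x15,0x4d,0xaf,0x7f}
#1 dst[0x1e+3] := {0x15,0x4d,0xaf}
#2 dst[0x14+3] := {0x0a,0xf4,0x15}
#3 dst[0x0b+3] := {0x15,0xd4,0x15}
#4 dst[0x11+2] := {0x7f,0x0a}
#5 dst[0x03+2] := {0x4d,0xaf}
query mem[0x0a]=0x7e, mem[0x20]=0xaf, mem[0x09]=0x7f

MEM[0x0a,0x20,0x09] = 7e af 7f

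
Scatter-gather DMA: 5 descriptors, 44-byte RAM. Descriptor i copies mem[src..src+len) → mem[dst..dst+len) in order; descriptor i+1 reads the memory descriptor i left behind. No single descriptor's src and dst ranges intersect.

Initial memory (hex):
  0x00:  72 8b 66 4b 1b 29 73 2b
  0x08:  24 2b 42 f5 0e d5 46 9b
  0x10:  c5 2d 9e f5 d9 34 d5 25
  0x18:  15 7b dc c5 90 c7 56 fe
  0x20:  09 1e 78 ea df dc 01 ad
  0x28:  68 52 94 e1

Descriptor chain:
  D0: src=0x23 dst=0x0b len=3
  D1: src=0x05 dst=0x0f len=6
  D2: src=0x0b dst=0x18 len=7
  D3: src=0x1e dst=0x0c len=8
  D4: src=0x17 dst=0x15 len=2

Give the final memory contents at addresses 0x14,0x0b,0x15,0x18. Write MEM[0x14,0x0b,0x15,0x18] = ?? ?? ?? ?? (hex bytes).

#0 dst[0x0b+3] := {0xea,0xdf,0xdc}
#1 dst[0x0f+6] := {0x29,0x73,0x2b,0x24,0x2b,0x42}
#2 dst[0x18+7] := {0xea,0xdf,0xdc,0x46,0x29,0x73,0x2b}
#3 dst[0x0c+8] := {0x2b,0xfe,0x09,0x1e,0x78,0xea,0xdf,0xdc}
#4 dst[0x15+2] := {0x25,0xea}
query mem[0x14]=0x42, mem[0x0b]=0xea, mem[0x15]=0x25, mem[0x18]=0xea

MEM[0x14,0x0b,0x15,0x18] = 42 ea 25 ea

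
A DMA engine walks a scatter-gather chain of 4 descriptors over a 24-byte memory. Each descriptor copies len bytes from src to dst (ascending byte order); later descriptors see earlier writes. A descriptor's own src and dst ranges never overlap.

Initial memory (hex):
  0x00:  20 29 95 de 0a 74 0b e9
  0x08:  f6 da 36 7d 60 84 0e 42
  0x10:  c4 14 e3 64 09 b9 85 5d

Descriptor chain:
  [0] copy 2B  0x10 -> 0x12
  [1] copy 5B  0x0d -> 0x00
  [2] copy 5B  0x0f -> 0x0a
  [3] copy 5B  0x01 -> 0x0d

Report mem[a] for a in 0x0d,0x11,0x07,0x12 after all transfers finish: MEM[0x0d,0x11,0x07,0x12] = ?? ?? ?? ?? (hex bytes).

MEM[0x0d,0x11,0x07,0x12] = 0e 74 e9 c4

[0] 0x10->0x12 len=2 : c4 14
[1] 0x0d->0x00 len=5 : 84 0e 42 c4 14
[2] 0x0f->0x0a len=5 : 42 c4 14 c4 14
[3] 0x01->0x0d len=5 : 0e 42 c4 14 74
query mem[0x0d]=0x0e, mem[0x11]=0x74, mem[0x07]=0xe9, mem[0x12]=0xc4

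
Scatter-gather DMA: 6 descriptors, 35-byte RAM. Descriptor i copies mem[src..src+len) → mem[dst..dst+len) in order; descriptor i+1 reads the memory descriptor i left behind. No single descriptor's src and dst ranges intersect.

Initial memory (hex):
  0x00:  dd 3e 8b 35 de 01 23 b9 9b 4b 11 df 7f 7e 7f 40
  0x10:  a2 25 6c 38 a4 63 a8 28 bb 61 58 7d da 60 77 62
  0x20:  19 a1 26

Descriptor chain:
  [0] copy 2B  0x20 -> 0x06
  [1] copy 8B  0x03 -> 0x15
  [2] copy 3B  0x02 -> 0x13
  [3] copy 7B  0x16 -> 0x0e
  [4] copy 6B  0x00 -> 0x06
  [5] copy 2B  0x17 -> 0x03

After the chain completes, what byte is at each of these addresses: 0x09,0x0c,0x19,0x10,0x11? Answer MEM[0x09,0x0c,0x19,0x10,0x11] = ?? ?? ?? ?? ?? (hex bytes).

[0] 0x20->0x06 len=2 : 19 a1
[1] 0x03->0x15 len=8 : 35 de 01 19 a1 9b 4b 11
[2] 0x02->0x13 len=3 : 8b 35 de
[3] 0x16->0x0e len=7 : de 01 19 a1 9b 4b 11
[4] 0x00->0x06 len=6 : dd 3e 8b 35 de 01
[5] 0x17->0x03 len=2 : 01 19
query mem[0x09]=0x35, mem[0x0c]=0x7f, mem[0x19]=0xa1, mem[0x10]=0x19, mem[0x11]=0xa1

MEM[0x09,0x0c,0x19,0x10,0x11] = 35 7f a1 19 a1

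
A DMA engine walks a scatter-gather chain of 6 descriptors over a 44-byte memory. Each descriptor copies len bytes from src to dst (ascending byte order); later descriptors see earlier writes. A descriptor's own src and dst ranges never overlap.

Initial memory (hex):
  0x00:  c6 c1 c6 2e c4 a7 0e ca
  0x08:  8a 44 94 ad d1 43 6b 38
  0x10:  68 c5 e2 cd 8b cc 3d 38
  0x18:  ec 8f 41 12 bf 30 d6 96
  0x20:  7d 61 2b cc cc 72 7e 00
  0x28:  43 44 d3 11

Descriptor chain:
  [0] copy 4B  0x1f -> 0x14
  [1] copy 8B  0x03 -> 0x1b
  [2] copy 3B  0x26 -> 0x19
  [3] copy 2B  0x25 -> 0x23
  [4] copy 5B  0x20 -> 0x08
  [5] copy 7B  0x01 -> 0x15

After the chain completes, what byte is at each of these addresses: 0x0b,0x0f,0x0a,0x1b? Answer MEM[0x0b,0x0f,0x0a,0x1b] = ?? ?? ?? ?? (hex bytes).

  after D0: wrote 4B at 0x14 = 967d612b
  after D1: wrote 8B at 0x1b = 2ec4a70eca8a4494
  after D2: wrote 3B at 0x19 = 7e0043
  after D3: wrote 2B at 0x23 = 727e
  after D4: wrote 5B at 0x08 = 8a4494727e
  after D5: wrote 7B at 0x15 = c1c62ec4a70eca
query mem[0x0b]=0x72, mem[0x0f]=0x38, mem[0x0a]=0x94, mem[0x1b]=0xca

MEM[0x0b,0x0f,0x0a,0x1b] = 72 38 94 ca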